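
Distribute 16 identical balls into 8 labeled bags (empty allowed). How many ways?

Stars and bars: C(n+k-1, k-1) = C(23,7).

Final answer: C(23,7) = 245157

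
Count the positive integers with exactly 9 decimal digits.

The leading digit cannot be 0 (9 options); the other 8 digits can be anything (10 options each).
Total: 9 x 10^8.

Final answer: 900000000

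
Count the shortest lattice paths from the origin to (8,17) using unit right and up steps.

Each path has 8 right steps and 17 up steps in some order (25 steps total).
Choose which 17 of the 25 steps are up: C(25,17).

Final answer: C(25,17) = 1081575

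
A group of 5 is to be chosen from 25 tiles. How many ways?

C(25,5) = 25!/(5! x (25-5)!).

Final answer: C(25,5) = 53130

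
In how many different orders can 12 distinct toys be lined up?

The number of ways to arrange 12 distinct objects is 12!.

Final answer: 12! = 479001600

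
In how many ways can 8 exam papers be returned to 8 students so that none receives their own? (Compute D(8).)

D(n) = (n-1)(D(n-1) + D(n-2)), D(0)=1, D(1)=0.
D(2) = 1 x (0 + 1) = 1
D(3) = 2 x (1 + 0) = 2
D(4) = 3 x (2 + 1) = 9
D(5) = 4 x (9 + 2) = 44
D(6) = 5 x (44 + 9) = 265
D(7) = 6 x (265 + 44) = 1854
D(8) = 7 x (D(7) + D(6)) = 7 x (1854 + 265)

Final answer: D(8) = 14833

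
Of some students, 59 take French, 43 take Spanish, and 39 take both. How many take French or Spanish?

|A union B| = |A| + |B| - |A intersect B| = 59 + 43 - 39.

Final answer: 63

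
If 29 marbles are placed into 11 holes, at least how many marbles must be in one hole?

By the pigeonhole principle: ceiling(29/11).

Final answer: 3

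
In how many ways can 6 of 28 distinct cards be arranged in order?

P(28,6) = 28!/(28-6)! = 28!/22!.

Final answer: P(28,6) = 271252800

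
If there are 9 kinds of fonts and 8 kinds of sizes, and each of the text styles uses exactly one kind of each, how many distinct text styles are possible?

By the multiplication principle: 9 x 8.

Final answer: 72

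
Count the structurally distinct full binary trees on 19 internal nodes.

The structures are counted by the Catalan number C_n. Here n = 19.
C_n = (2n)!/(n!(n+1)!), so C_{19} = 38!/(19! x 20!) = C(38,19)/20 = 35345263800/20.

Final answer: C_{19} = 1767263190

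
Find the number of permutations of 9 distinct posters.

The number of ways to arrange 9 distinct objects is 9!.

Final answer: 9! = 362880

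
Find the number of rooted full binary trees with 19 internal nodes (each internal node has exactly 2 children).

This is counted by the nth Catalan number C_n. Here n = 19.
Using C_0 = 1 and C_(k+1) = C_k x 2(2k+1)/(k+2), build up term by term: C_1=1, C_2=2, C_3=5, C_4=14, C_5=42, C_6=132, C_7=429, C_8=1430, C_9=4862, C_10=16796, C_11=58786, C_12=208012, C_13=742900, C_14=2674440, C_15=9694845, C_16=35357670, C_17=129644790, C_18=477638700, C_19=1767263190.

Final answer: C_{19} = 1767263190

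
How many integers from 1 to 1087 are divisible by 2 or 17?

Multiples of 2: 543. Multiples of 17: 63. Of both (lcm=34): 31.
By inclusion-exclusion: 543 + 63 - 31.

Final answer: 575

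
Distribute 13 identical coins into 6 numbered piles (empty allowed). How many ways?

Stars and bars: C(n+k-1, k-1) = C(18,5).

Final answer: C(18,5) = 8568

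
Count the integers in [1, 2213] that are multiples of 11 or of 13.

Multiples of 11: 201. Multiples of 13: 170. Of both (lcm=143): 15.
By inclusion-exclusion: 201 + 170 - 15.

Final answer: 356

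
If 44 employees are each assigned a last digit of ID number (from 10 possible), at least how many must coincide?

There are 10 possible values for last digit of ID number. With 44 employees and 10 categories, by pigeonhole: ceiling(44/10).

Final answer: 5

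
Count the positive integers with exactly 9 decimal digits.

The leading digit cannot be 0 (9 options); the other 8 digits can be anything (10 options each).
Total: 9 x 10^8.

Final answer: 900000000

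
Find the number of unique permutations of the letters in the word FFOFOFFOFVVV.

Letters (F:6, O:3, V:3). Total letters: 12.
Permutations = 12!/(6! x 3! x 3!).

Final answer: 18480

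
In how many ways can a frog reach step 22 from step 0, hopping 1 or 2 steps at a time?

Condition on the final move: it is a 1-step (f(n-1) ways to get there) or a 2-step (f(n-2) ways), so f(n) = f(n-1) + f(n-2), with f(1)=1, f(2)=2.
Building up term by term: f(1)=1, f(2)=2, f(3)=3, f(4)=5, f(5)=8, f(6)=13, f(7)=21, f(8)=34, f(9)=55, f(10)=89, f(11)=144, f(12)=233, f(13)=377, f(14)=610, f(15)=987, f(16)=1597, f(17)=2584, f(18)=4181, f(19)=6765, f(20)=10946, f(21)=17711, f(22)=28657.

Final answer: 28657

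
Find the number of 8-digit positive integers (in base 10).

These are the integers in [10^7, 10^8), so the count is 10^8 - 10^7 = 9 x 10^7.

Final answer: 90000000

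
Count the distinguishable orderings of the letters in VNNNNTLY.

Letters (L:1, N:4, T:1, V:1, Y:1). Total letters: 8.
Permutations = 8!/(4!).

Final answer: 1680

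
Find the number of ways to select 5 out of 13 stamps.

C(13,5) = 13!/(5! x (13-5)!).

Final answer: C(13,5) = 1287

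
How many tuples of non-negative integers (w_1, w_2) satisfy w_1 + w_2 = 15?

Stars and bars with 15 stars and 1 bars:
C(15+2-1, 2-1) = C(16,1).

Final answer: C(16,1) = 16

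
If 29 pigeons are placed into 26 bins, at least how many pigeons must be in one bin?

By the pigeonhole principle: ceiling(29/26).

Final answer: 2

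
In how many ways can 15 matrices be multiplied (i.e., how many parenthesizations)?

This is counted by the nth Catalan number C_n. Here n = 15 - 1 = 14.
C_n = C(2n,n) - C(2n,n+1), so C_{14} = C(28,14) - C(28,15) = 40116600 - 37442160.

Final answer: C_{14} = 2674440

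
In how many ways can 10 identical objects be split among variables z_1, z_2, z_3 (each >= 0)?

Stars and bars with 10 stars and 2 bars:
C(10+3-1, 3-1) = C(12,2).

Final answer: C(12,2) = 66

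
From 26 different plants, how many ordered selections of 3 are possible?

P(26,3) = 26!/(26-3)! = 26!/23!.

Final answer: P(26,3) = 15600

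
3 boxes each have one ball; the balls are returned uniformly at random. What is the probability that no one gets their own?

Use the recurrence D(n) = (n-1)(D(n-1) + D(n-2)) with D(0)=1, D(1)=0.
Building up: D(2)=1, D(3)=2.
Total arrangements: 3! = 6.
Probability = D(3)/3! = 1/3.

Final answer: D(3)/3! = 2/6 = 0.333333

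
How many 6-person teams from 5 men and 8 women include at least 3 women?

Sum over valid woman counts:
C(8,3)C(5,3) = 560
C(8,4)C(5,2) = 700
C(8,5)C(5,1) = 280
C(8,6)C(5,0) = 28
Total: 560 + 700 + 280 + 28.

Final answer: 1568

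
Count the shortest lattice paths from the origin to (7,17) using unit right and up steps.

Each path has 7 right steps and 17 up steps in some order (24 steps total).
Choose which 17 of the 24 steps are up: C(24,17).

Final answer: C(24,17) = 346104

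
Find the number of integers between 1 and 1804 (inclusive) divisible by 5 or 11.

Multiples of 5: 360. Multiples of 11: 164. Of both (lcm=55): 32.
By inclusion-exclusion: 360 + 164 - 32.

Final answer: 492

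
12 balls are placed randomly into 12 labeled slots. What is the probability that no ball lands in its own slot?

Use the recurrence D(n) = (n-1)(D(n-1) + D(n-2)) with D(0)=1, D(1)=0.
Building up: D(2)=1, D(3)=2, D(4)=9, D(5)=44, D(6)=265, D(7)=1854, D(8)=14833, D(9)=133496, D(10)=1334961, D(11)=14684570, D(12)=176214841.
Total arrangements: 12! = 479001600.
Probability = D(12)/12! = 16019531/43545600.

Final answer: D(12)/12! = 176214841/479001600 = 0.367879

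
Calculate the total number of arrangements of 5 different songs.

The number of ways to arrange 5 distinct objects is 5!.

Final answer: 5! = 120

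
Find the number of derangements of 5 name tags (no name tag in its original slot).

Derangements satisfy D(n) = (n-1)(D(n-1) + D(n-2)), starting from D(0)=1, D(1)=0.
D(2) = 1 x (0 + 1) = 1
D(3) = 2 x (1 + 0) = 2
D(4) = 3 x (2 + 1) = 9
D(5) = 4 x (D(4) + D(3)) = 4 x (9 + 2)

Final answer: D(5) = 44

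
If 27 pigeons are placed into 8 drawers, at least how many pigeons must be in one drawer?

By the pigeonhole principle: ceiling(27/8).

Final answer: 4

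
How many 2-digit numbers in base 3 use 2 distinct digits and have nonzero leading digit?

First digit: 2 (nonzero). Second: 2 (not first). Third: 1, etc.
Total: 2 x 2.

Final answer: 4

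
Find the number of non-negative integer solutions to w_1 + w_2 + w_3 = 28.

Stars and bars with 28 stars and 2 bars:
C(28+3-1, 3-1) = C(30,2).

Final answer: C(30,2) = 435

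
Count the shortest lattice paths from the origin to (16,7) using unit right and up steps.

Each path has 16 right steps and 7 up steps in some order (23 steps total).
Choose which 7 of the 23 steps are up: C(23,7).

Final answer: C(23,7) = 245157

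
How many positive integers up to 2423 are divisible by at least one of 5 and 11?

Multiples of 5: 484. Multiples of 11: 220. Of both (lcm=55): 44.
By inclusion-exclusion: 484 + 220 - 44.

Final answer: 660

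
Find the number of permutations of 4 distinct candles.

The number of ways to arrange 4 distinct objects is 4!.

Final answer: 4! = 24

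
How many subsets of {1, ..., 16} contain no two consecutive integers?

Let a(n) count such subsets of {1, ..., n}. Either n is excluded (a(n-1) ways) or n is included, forcing n-1 out (a(n-2) ways), so a(n) = a(n-1) + a(n-2) with a(1)=2, a(2)=3.
Iterating the recurrence: a(1)=2, a(2)=3, a(3)=5, a(4)=8, a(5)=13, a(6)=21, a(7)=34, a(8)=55, a(9)=89, a(10)=144, a(11)=233, a(12)=377, a(13)=610, a(14)=987, a(15)=1597, a(16)=2584.

Final answer: 2584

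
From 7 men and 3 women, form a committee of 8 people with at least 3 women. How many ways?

Sum over valid woman counts:
C(3,3)C(7,5).

Final answer: 21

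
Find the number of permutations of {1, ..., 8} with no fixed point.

Use the recurrence D(n) = (n-1)(D(n-1) + D(n-2)) with D(0)=1, D(1)=0.
D(2) = 1 x (0 + 1) = 1
D(3) = 2 x (1 + 0) = 2
D(4) = 3 x (2 + 1) = 9
D(5) = 4 x (9 + 2) = 44
D(6) = 5 x (44 + 9) = 265
D(7) = 6 x (265 + 44) = 1854
D(8) = 7 x (D(7) + D(6)) = 7 x (1854 + 265)

Final answer: D(8) = 14833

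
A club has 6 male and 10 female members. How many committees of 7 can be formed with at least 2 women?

Sum over valid woman counts:
C(10,2)C(6,5) = 270
C(10,3)C(6,4) = 1800
C(10,4)C(6,3) = 4200
C(10,5)C(6,2) = 3780
C(10,6)C(6,1) = 1260
C(10,7)C(6,0) = 120
Total: 270 + 1800 + 4200 + 3780 + 1260 + 120.

Final answer: 11430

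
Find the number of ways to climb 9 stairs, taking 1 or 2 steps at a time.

Condition on the final move: it is a 1-step (f(n-1) ways to get there) or a 2-step (f(n-2) ways), so f(n) = f(n-1) + f(n-2), with f(1)=1, f(2)=2.
Building up term by term: f(1)=1, f(2)=2, f(3)=3, f(4)=5, f(5)=8, f(6)=13, f(7)=21, f(8)=34, f(9)=55.

Final answer: 55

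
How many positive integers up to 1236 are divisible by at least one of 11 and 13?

Multiples of 11: 112. Multiples of 13: 95. Of both (lcm=143): 8.
By inclusion-exclusion: 112 + 95 - 8.

Final answer: 199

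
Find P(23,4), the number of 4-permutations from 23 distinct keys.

P(23,4) = 23!/(23-4)! = 23!/19!.

Final answer: P(23,4) = 212520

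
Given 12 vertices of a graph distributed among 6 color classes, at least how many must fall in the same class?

By pigeonhole with 12 objects and 6 categories: ceiling(12/6).

Final answer: 2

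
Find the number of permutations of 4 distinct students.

The number of ways to arrange 4 distinct objects is 4!.

Final answer: 4! = 24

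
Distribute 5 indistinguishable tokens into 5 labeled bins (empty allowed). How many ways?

Stars and bars: C(n+k-1, k-1) = C(9,4).

Final answer: C(9,4) = 126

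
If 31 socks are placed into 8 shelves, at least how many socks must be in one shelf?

By the pigeonhole principle: ceiling(31/8).

Final answer: 4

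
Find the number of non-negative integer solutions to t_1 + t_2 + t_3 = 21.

Stars and bars with 21 stars and 2 bars:
C(21+3-1, 3-1) = C(23,2).

Final answer: C(23,2) = 253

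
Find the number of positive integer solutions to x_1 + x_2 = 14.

Substitute x'_i = x_i - 1 (so x'_i >= 0). Then sum x'_i = 14 - 2 = 12.
Stars and bars: C(12+2-1, 2-1) = C(13,1).

Final answer: C(13,1) = 13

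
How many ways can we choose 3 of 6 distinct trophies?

C(6,3) = 6!/(3! x (6-3)!).

Final answer: C(6,3) = 20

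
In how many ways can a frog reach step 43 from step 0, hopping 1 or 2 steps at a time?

Let f(n) be the number of climbs. Removing the last move (1 or 2 steps) gives f(n) = f(n-1) + f(n-2); base cases f(1)=1, f(2)=2.
Computing successive values: f(1)=1, f(2)=2, f(3)=3, f(4)=5, f(5)=8, f(6)=13, f(7)=21, f(8)=34, f(9)=55, f(10)=89, f(11)=144, f(12)=233, f(13)=377, f(14)=610, f(15)=987, f(16)=1597, f(17)=2584, f(18)=4181, f(19)=6765, f(20)=10946, f(21)=17711, f(22)=28657, f(23)=46368, f(24)=75025, f(25)=121393, f(26)=196418, f(27)=317811, f(28)=514229, f(29)=832040, f(30)=1346269, f(31)=2178309, f(32)=3524578, f(33)=5702887, f(34)=9227465, f(35)=14930352, f(36)=24157817, f(37)=39088169, f(38)=63245986, f(39)=102334155, f(40)=165580141, f(41)=267914296, f(42)=433494437, f(43)=701408733.

Final answer: 701408733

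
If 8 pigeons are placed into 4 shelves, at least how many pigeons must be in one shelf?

By the pigeonhole principle: ceiling(8/4).

Final answer: 2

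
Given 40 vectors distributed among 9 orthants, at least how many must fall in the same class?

By pigeonhole with 40 objects and 9 categories: ceiling(40/9).

Final answer: 5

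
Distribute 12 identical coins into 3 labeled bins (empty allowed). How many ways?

Stars and bars: C(n+k-1, k-1) = C(14,2).

Final answer: C(14,2) = 91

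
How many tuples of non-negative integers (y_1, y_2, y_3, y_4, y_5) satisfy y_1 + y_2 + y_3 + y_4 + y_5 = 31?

Stars and bars with 31 stars and 4 bars:
C(31+5-1, 5-1) = C(35,4).

Final answer: C(35,4) = 52360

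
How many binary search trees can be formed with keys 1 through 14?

The structures are counted by the Catalan number C_n. Here n = 14.
C_n = (2n)!/(n!(n+1)!), so C_{14} = 28!/(14! x 15!) = C(28,14)/15 = 40116600/15.

Final answer: C_{14} = 2674440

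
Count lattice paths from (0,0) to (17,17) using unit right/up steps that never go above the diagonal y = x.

Total monotonic paths to (17,17): C(34,17) = 2333606220.
Reflecting each bad path at its first crossing gives a bijection with paths to (16,18): C(34,18) = 2203961430.
Valid Dyck paths: 2333606220 - 2203961430.
(Check: C(34,17) - C(34,18) = C(34,17)/18, the Catalan number C_{17}.)

Final answer: C_{17} = 129644790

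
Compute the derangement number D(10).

D(n) = (n-1)(D(n-1) + D(n-2)), D(0)=1, D(1)=0.
Building up: D(2)=1, D(3)=2, D(4)=9, D(5)=44, D(6)=265, D(7)=1854, D(8)=14833, D(9)=133496.
D(10) = 9 x (D(9) + D(8)) = 9 x (133496 + 14833).

Final answer: D(10) = 1334961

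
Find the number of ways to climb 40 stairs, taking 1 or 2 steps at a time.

Let f(n) be the number of climbs. Removing the last move (1 or 2 steps) gives f(n) = f(n-1) + f(n-2); base cases f(1)=1, f(2)=2.
Computing successive values: f(1)=1, f(2)=2, f(3)=3, f(4)=5, f(5)=8, f(6)=13, f(7)=21, f(8)=34, f(9)=55, f(10)=89, f(11)=144, f(12)=233, f(13)=377, f(14)=610, f(15)=987, f(16)=1597, f(17)=2584, f(18)=4181, f(19)=6765, f(20)=10946, f(21)=17711, f(22)=28657, f(23)=46368, f(24)=75025, f(25)=121393, f(26)=196418, f(27)=317811, f(28)=514229, f(29)=832040, f(30)=1346269, f(31)=2178309, f(32)=3524578, f(33)=5702887, f(34)=9227465, f(35)=14930352, f(36)=24157817, f(37)=39088169, f(38)=63245986, f(39)=102334155, f(40)=165580141.

Final answer: 165580141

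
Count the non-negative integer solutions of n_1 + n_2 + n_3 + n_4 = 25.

Stars and bars with 25 stars and 3 bars:
C(25+4-1, 4-1) = C(28,3).

Final answer: C(28,3) = 3276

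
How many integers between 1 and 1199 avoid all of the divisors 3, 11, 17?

|div by 3|=399, |div by 11|=109, |div by 17|=70.
|div by 3&11|=36, |div by 3&17|=23, |div by 11&17|=6, |div by all|=2.
By inclusion-exclusion, divisible by at least one: 399+109+70-36-23-6+2 = 515.
Not divisible by any: 1199 - 515.

Final answer: 684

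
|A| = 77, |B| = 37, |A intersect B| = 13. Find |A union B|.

|A union B| = |A| + |B| - |A intersect B| = 77 + 37 - 13.

Final answer: 101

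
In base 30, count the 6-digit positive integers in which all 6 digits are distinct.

First digit: 29 (nonzero). Second: 29 (not first). Third: 28, etc.
Total: 29 x 29 x 28 x 27 x 26 x 25.

Final answer: 413267400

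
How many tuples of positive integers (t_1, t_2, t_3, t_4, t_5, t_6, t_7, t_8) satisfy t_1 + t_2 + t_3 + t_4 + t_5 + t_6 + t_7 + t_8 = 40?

Substitute t'_i = t_i - 1 (so t'_i >= 0). Then sum t'_i = 40 - 8 = 32.
Stars and bars: C(32+8-1, 8-1) = C(39,7).

Final answer: C(39,7) = 15380937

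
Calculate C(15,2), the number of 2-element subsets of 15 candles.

C(15,2) = 15!/(2! x (15-2)!).

Final answer: C(15,2) = 105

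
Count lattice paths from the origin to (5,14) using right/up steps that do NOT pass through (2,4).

Total paths to (5,14): C(19,14) = 11628.
Paths through (2,4): C(6,4) x C(13,10) = 4290.
Avoiding (2,4): 11628 - 4290.

Final answer: 7338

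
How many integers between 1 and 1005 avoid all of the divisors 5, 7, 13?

|div by 5|=201, |div by 7|=143, |div by 13|=77.
|div by 5&7|=28, |div by 5&13|=15, |div by 7&13|=11, |div by all|=2.
By inclusion-exclusion, divisible by at least one: 201+143+77-28-15-11+2 = 369.
Not divisible by any: 1005 - 369.

Final answer: 636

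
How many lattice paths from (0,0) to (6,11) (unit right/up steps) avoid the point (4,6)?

Total paths to (6,11): C(17,11) = 12376.
Paths through (4,6): C(10,6) x C(7,5) = 4410.
Avoiding (4,6): 12376 - 4410.

Final answer: 7966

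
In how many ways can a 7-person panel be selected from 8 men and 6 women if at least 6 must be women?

Sum over valid woman counts:
C(6,6)C(8,1).

Final answer: 8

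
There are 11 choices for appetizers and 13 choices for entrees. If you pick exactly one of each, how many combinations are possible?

By the multiplication principle: 11 x 13.

Final answer: 143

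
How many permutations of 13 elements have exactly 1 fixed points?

Choose which 1 elements are fixed: C(13,1) = 13.
Derange the remaining 12 using D(j) = (j-1)(D(j-1) + D(j-2)), D(0)=1, D(1)=0: D(2)=1, D(3)=2, D(4)=9, D(5)=44, D(6)=265, D(7)=1854, D(8)=14833, D(9)=133496, D(10)=1334961, D(11)=14684570, D(12)=176214841.
Total: 13 x 176214841.

Final answer: C(13,1) D(12) = 2290792933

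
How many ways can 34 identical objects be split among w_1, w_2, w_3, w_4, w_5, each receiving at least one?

Substitute w'_i = w_i - 1 (so w'_i >= 0). Then sum w'_i = 34 - 5 = 29.
Stars and bars: C(29+5-1, 5-1) = C(33,4).

Final answer: C(33,4) = 40920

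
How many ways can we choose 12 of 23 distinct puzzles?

C(23,12) = 23!/(12! x 11!).

Final answer: \binom{23}{12} = 1352078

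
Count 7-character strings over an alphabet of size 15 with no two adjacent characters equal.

First character: 15 choices. Each subsequent: 14 choices (must differ from the previous one).
Total: 15 x 14^6.

Final answer: 15 x 14^{6} = 112943040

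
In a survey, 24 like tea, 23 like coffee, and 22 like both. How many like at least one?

|A union B| = |A| + |B| - |A intersect B| = 24 + 23 - 22.

Final answer: 25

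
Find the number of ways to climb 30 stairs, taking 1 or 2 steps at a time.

Let f(n) count the ways. The last step is size 1 or 2, so f(n) = f(n-1) + f(n-2) with f(1)=1, f(2)=2.
Building up term by term: f(1)=1, f(2)=2, f(3)=3, f(4)=5, f(5)=8, f(6)=13, f(7)=21, f(8)=34, f(9)=55, f(10)=89, f(11)=144, f(12)=233, f(13)=377, f(14)=610, f(15)=987, f(16)=1597, f(17)=2584, f(18)=4181, f(19)=6765, f(20)=10946, f(21)=17711, f(22)=28657, f(23)=46368, f(24)=75025, f(25)=121393, f(26)=196418, f(27)=317811, f(28)=514229, f(29)=832040, f(30)=1346269.

Final answer: 1346269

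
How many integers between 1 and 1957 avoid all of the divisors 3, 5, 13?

|div by 3|=652, |div by 5|=391, |div by 13|=150.
|div by 3&5|=130, |div by 3&13|=50, |div by 5&13|=30, |div by all|=10.
By inclusion-exclusion, divisible by at least one: 652+391+150-130-50-30+10 = 993.
Not divisible by any: 1957 - 993.

Final answer: 964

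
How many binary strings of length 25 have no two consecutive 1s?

Let a(n) count valid strings. If the last bit is 0 the prefix is any valid string of length n-1; if it is 1 the string must end in 01 with a valid prefix of length n-2. So a(n) = a(n-1) + a(n-2), a(1)=2, a(2)=3.
Iterating the recurrence: a(1)=2, a(2)=3, a(3)=5, a(4)=8, a(5)=13, a(6)=21, a(7)=34, a(8)=55, a(9)=89, a(10)=144, a(11)=233, a(12)=377, a(13)=610, a(14)=987, a(15)=1597, a(16)=2584, a(17)=4181, a(18)=6765, a(19)=10946, a(20)=17711, a(21)=28657, a(22)=46368, a(23)=75025, a(24)=121393, a(25)=196418.

Final answer: 196418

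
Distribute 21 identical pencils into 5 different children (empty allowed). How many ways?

Stars and bars: C(n+k-1, k-1) = C(25,4).

Final answer: C(25,4) = 12650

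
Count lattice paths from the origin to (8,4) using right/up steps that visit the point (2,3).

Paths (0,0)->(2,3): C(5,3) = 10.
Paths (2,3)->(8,4): C(7,1) = 7.
By multiplication principle: 10 x 7.

Final answer: 70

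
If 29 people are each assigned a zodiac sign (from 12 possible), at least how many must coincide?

There are 12 possible values for zodiac sign. With 29 people and 12 categories, by pigeonhole: ceiling(29/12).

Final answer: 3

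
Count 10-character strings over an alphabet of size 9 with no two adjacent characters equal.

First character: 9 choices. Each subsequent: 8 choices (must differ from the previous one).
Total: 9 x 8^9.

Final answer: 9 x 8^{9} = 1207959552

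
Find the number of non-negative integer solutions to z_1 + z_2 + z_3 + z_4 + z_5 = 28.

Stars and bars with 28 stars and 4 bars:
C(28+5-1, 5-1) = C(32,4).

Final answer: C(32,4) = 35960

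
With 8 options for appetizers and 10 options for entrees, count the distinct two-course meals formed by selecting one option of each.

By the multiplication principle: 8 x 10.

Final answer: 80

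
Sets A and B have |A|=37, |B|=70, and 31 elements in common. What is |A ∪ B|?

|A union B| = |A| + |B| - |A intersect B| = 37 + 70 - 31.

Final answer: 76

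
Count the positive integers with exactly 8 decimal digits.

These are the integers in [10^7, 10^8), so the count is 10^8 - 10^7 = 9 x 10^7.

Final answer: 90000000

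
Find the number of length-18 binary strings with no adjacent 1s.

Let a(n) count valid strings. If the last bit is 0 the prefix is any valid string of length n-1; if it is 1 the string must end in 01 with a valid prefix of length n-2. So a(n) = a(n-1) + a(n-2), a(1)=2, a(2)=3.
Building up term by term: a(1)=2, a(2)=3, a(3)=5, a(4)=8, a(5)=13, a(6)=21, a(7)=34, a(8)=55, a(9)=89, a(10)=144, a(11)=233, a(12)=377, a(13)=610, a(14)=987, a(15)=1597, a(16)=2584, a(17)=4181, a(18)=6765.

Final answer: 6765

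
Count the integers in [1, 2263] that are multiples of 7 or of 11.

Multiples of 7: 323. Multiples of 11: 205. Of both (lcm=77): 29.
By inclusion-exclusion: 323 + 205 - 29.

Final answer: 499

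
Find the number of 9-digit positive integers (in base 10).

First digit: 9 choices (1-9). Each of the remaining 8 digits: 10 choices.
Total: 9 x 10^8.

Final answer: 900000000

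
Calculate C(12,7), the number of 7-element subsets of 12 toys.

C(12,7) = 12!/(7! x (12-7)!).

Final answer: C(12,7) = 792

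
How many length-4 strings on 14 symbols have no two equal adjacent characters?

Let g(n) count such strings. g(1) = 14, and each valid string of length n-1 extends in 13 ways (any symbol but the last), so g(n) = 13 g(n-1).
Total: g(4) = 14 x 13^3.

Final answer: 14 x 13^{3} = 30758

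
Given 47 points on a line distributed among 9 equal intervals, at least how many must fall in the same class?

By pigeonhole with 47 objects and 9 categories: ceiling(47/9).

Final answer: 6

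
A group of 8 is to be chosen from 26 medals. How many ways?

C(26,8) = 26!/(8! x 18!).

Final answer: \binom{26}{8} = 1562275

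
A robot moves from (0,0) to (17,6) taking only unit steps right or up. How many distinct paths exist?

Each path has 17 right steps and 6 up steps in some order (23 steps total).
Choose which 6 of the 23 steps are up: C(23,6).

Final answer: C(23,6) = 100947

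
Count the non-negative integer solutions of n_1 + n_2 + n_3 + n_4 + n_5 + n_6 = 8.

Stars and bars with 8 stars and 5 bars:
C(8+6-1, 6-1) = C(13,5).

Final answer: C(13,5) = 1287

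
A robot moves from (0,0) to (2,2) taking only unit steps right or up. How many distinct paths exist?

Each path has 2 right steps and 2 up steps in some order (4 steps total).
Choose which 2 of the 4 steps are up: C(4,2).

Final answer: C(4,2) = 6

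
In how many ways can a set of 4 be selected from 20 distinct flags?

C(20,4) = 20!/(4! x 16!).

Final answer: \binom{20}{4} = 4845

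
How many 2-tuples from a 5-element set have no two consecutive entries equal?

Let g(n) count such strings. g(1) = 5, and each valid string of length n-1 extends in 4 ways (any symbol but the last), so g(n) = 4 g(n-1).
Total: g(2) = 5 x 4^1.

Final answer: 5 x 4^{1} = 20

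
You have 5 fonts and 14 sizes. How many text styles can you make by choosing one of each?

By the multiplication principle: 5 x 14.

Final answer: 70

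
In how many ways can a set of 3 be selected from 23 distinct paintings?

C(23,3) = 23!/(3! x (23-3)!).

Final answer: C(23,3) = 1771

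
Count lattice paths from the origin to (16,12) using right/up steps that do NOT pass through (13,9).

Total paths to (16,12): C(28,12) = 30421755.
Paths through (13,9): C(22,9) x C(6,3) = 9948400.
Avoiding (13,9): 30421755 - 9948400.

Final answer: 20473355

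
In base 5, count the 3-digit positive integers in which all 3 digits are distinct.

First digit: 4 (nonzero). Second: 4 (not first). Third: 3, etc.
Total: 4 x 4 x 3.

Final answer: 48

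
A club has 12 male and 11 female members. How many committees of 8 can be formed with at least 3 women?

Sum over valid woman counts:
C(11,3)C(12,5) = 130680
C(11,4)C(12,4) = 163350
C(11,5)C(12,3) = 101640
C(11,6)C(12,2) = 30492
C(11,7)C(12,1) = 3960
C(11,8)C(12,0) = 165
Total: 130680 + 163350 + 101640 + 30492 + 3960 + 165.

Final answer: 430287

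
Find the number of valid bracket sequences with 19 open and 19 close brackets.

The structures are counted by the Catalan number C_n. Here n = 19 (pairs).
C_n = C(2n,n) - C(2n,n+1), so C_{19} = C(38,19) - C(38,20) = 35345263800 - 33578000610.

Final answer: C_{19} = 1767263190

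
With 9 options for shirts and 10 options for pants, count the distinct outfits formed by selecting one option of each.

By the multiplication principle: 9 x 10.

Final answer: 90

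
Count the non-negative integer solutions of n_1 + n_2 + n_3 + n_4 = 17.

Stars and bars with 17 stars and 3 bars:
C(17+4-1, 4-1) = C(20,3).

Final answer: C(20,3) = 1140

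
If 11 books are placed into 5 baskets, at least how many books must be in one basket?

By the pigeonhole principle: ceiling(11/5).

Final answer: 3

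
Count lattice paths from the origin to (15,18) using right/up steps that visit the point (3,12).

Paths (0,0)->(3,12): C(15,12) = 455.
Paths (3,12)->(15,18): C(18,6) = 18564.
By multiplication principle: 455 x 18564.

Final answer: 8446620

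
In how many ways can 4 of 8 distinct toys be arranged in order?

P(8,4) = 8!/(8-4)! = 8!/4!.

Final answer: P(8,4) = 1680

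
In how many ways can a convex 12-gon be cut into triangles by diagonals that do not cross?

This is counted by the nth Catalan number C_n. Here n = 12 - 2 = 10.
C_n = C(2n,n) - C(2n,n+1), so C_{10} = C(20,10) - C(20,11) = 184756 - 167960.

Final answer: C_{10} = 16796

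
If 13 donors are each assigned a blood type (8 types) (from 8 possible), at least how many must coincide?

There are 8 possible values for blood type (8 types). With 13 donors and 8 categories, by pigeonhole: ceiling(13/8).

Final answer: 2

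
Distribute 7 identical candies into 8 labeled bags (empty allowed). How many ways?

Stars and bars: C(n+k-1, k-1) = C(14,7).

Final answer: C(14,7) = 3432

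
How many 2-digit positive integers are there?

These are the integers in [10^1, 10^2), so the count is 10^2 - 10^1 = 9 x 10^1.

Final answer: 90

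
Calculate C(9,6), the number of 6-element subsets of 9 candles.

C(9,6) = 9!/(6! x (9-6)!).

Final answer: C(9,6) = 84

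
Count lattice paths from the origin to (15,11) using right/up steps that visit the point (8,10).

Paths (0,0)->(8,10): C(18,10) = 43758.
Paths (8,10)->(15,11): C(8,1) = 8.
By multiplication principle: 43758 x 8.

Final answer: 350064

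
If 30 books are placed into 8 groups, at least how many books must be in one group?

By the pigeonhole principle: ceiling(30/8).

Final answer: 4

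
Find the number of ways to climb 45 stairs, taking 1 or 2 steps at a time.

Condition on the final move: it is a 1-step (f(n-1) ways to get there) or a 2-step (f(n-2) ways), so f(n) = f(n-1) + f(n-2), with f(1)=1, f(2)=2.
Computing successive values: f(1)=1, f(2)=2, f(3)=3, f(4)=5, f(5)=8, f(6)=13, f(7)=21, f(8)=34, f(9)=55, f(10)=89, f(11)=144, f(12)=233, f(13)=377, f(14)=610, f(15)=987, f(16)=1597, f(17)=2584, f(18)=4181, f(19)=6765, f(20)=10946, f(21)=17711, f(22)=28657, f(23)=46368, f(24)=75025, f(25)=121393, f(26)=196418, f(27)=317811, f(28)=514229, f(29)=832040, f(30)=1346269, f(31)=2178309, f(32)=3524578, f(33)=5702887, f(34)=9227465, f(35)=14930352, f(36)=24157817, f(37)=39088169, f(38)=63245986, f(39)=102334155, f(40)=165580141, f(41)=267914296, f(42)=433494437, f(43)=701408733, f(44)=1134903170, f(45)=1836311903.

Final answer: 1836311903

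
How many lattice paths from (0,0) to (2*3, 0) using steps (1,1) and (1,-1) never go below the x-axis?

Total monotonic paths to (3,3): C(6,3) = 20.
Reflecting each bad path at its first crossing gives a bijection with paths to (2,4): C(6,4) = 15.
Valid Dyck paths: 20 - 15.
(Equivalently, C_{3} = C(6,3)/4 = 20/4.)

Final answer: C_{3} = 5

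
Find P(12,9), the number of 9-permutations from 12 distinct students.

P(12,9) = 12!/(12-9)! = 12!/3!.

Final answer: P(12,9) = 79833600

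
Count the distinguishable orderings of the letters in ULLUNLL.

Letters (L:4, N:1, U:2). Total letters: 7.
Permutations = 7!/(4! x 2!).

Final answer: 105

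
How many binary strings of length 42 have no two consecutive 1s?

Classify by the final bit: ...0 gives a(n-1) strings, ...01 gives a(n-2) strings. Thus a(n) = a(n-1) + a(n-2) with a(1)=2, a(2)=3.
Iterating the recurrence: a(1)=2, a(2)=3, a(3)=5, a(4)=8, a(5)=13, a(6)=21, a(7)=34, a(8)=55, a(9)=89, a(10)=144, a(11)=233, a(12)=377, a(13)=610, a(14)=987, a(15)=1597, a(16)=2584, a(17)=4181, a(18)=6765, a(19)=10946, a(20)=17711, a(21)=28657, a(22)=46368, a(23)=75025, a(24)=121393, a(25)=196418, a(26)=317811, a(27)=514229, a(28)=832040, a(29)=1346269, a(30)=2178309, a(31)=3524578, a(32)=5702887, a(33)=9227465, a(34)=14930352, a(35)=24157817, a(36)=39088169, a(37)=63245986, a(38)=102334155, a(39)=165580141, a(40)=267914296, a(41)=433494437, a(42)=701408733.

Final answer: 701408733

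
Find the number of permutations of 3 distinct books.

The number of ways to arrange 3 distinct objects is 3!.

Final answer: 3! = 6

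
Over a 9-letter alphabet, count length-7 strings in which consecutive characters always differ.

Let g(n) count such strings. g(1) = 9, and each valid string of length n-1 extends in 8 ways (any symbol but the last), so g(n) = 8 g(n-1).
Total: g(7) = 9 x 8^6.

Final answer: 9 x 8^{6} = 2359296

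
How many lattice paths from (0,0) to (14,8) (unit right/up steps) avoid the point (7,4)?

Total paths to (14,8): C(22,8) = 319770.
Paths through (7,4): C(11,4) x C(11,4) = 108900.
Avoiding (7,4): 319770 - 108900.

Final answer: 210870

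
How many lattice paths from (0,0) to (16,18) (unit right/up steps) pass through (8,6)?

Paths (0,0)->(8,6): C(14,6) = 3003.
Paths (8,6)->(16,18): C(20,12) = 125970.
By multiplication principle: 3003 x 125970.

Final answer: 378287910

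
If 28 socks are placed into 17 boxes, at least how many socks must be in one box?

By the pigeonhole principle: ceiling(28/17).

Final answer: 2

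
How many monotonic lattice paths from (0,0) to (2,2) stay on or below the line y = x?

Total monotonic paths to (2,2): C(4,2) = 6.
A path is bad iff it touches y = x + 1; reflecting its initial segment maps bad paths bijectively onto all paths to (1,3), of which there are C(4,3) = 4.
Valid Dyck paths: 6 - 4.
(This is the Catalan number C_{2}.)

Final answer: C_{2} = 2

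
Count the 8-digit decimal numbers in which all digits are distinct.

First digit: 9 (not 0). Second: 9 (not first). Third: 8, etc.
Total: 9 x 9 x 8 x 7 x 6 x 5 x 4 x 3.

Final answer: 1632960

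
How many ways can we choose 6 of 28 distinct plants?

C(28,6) = 28!/(6! x 22!).

Final answer: \binom{28}{6} = 376740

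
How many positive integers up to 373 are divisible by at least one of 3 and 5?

Multiples of 3: 124. Multiples of 5: 74. Of both (lcm=15): 24.
By inclusion-exclusion: 124 + 74 - 24.

Final answer: 174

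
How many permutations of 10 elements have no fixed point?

Use the recurrence D(n) = (n-1)(D(n-1) + D(n-2)) with D(0)=1, D(1)=0.
Building up: D(2)=1, D(3)=2, D(4)=9, D(5)=44, D(6)=265, D(7)=1854, D(8)=14833, D(9)=133496.
D(10) = 9 x (D(9) + D(8)) = 9 x (133496 + 14833).

Final answer: D(10) = 1334961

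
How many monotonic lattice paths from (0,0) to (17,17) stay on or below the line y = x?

Total monotonic paths to (17,17): C(34,17) = 2333606220.
A path is bad iff it touches y = x + 1; reflecting its initial segment maps bad paths bijectively onto all paths to (16,18), of which there are C(34,18) = 2203961430.
Valid Dyck paths: 2333606220 - 2203961430.
(These counts are the Catalan numbers.)

Final answer: C_{17} = 129644790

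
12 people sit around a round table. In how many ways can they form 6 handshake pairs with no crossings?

This is counted by the nth Catalan number C_n. Here n = 12/2 = 6.
C_n = (2n)!/(n!(n+1)!), so C_{6} = 12!/(6! x 7!) = C(12,6)/7 = 924/7.

Final answer: C_{6} = 132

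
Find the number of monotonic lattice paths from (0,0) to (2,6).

Each path has 2 right steps and 6 up steps in some order (8 steps total).
Choose which 6 of the 8 steps are up: C(8,6).

Final answer: C(8,6) = 28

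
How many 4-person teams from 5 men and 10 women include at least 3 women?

Sum over valid woman counts:
C(10,3)C(5,1) = 600
C(10,4)C(5,0) = 210
Total: 600 + 210.

Final answer: 810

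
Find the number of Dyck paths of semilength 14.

Total monotonic paths to (14,14): C(28,14) = 40116600.
A path is bad iff it touches y = x + 1; reflecting its initial segment maps bad paths bijectively onto all paths to (13,15), of which there are C(28,15) = 37442160.
Valid Dyck paths: 40116600 - 37442160.
(This is the Catalan number C_{14}.)

Final answer: C_{14} = 2674440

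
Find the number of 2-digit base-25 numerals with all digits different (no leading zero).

First digit: 24 (nonzero). Second: 24 (not first). Third: 23, etc.
Total: 24 x 24.

Final answer: 576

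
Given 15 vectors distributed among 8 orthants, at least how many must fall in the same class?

By pigeonhole with 15 objects and 8 categories: ceiling(15/8).

Final answer: 2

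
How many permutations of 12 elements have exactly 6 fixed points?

Choose which 6 elements are fixed: C(12,6) = 924.
Derange the remaining 6 using D(j) = (j-1)(D(j-1) + D(j-2)), D(0)=1, D(1)=0: D(2)=1, D(3)=2, D(4)=9, D(5)=44, D(6)=265.
Total: 924 x 265.

Final answer: C(12,6) D(6) = 244860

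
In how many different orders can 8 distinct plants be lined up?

The number of ways to arrange 8 distinct objects is 8!.

Final answer: 8! = 40320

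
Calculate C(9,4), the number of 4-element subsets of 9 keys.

C(9,4) = 9!/(4! x (9-4)!).

Final answer: C(9,4) = 126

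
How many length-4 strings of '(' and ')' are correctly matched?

This is a standard Catalan-number count: the answer is C_n. Here n = 2 (pairs).
C_n = (2n)!/(n!(n+1)!), so C_{2} = 4!/(2! x 3!) = C(4,2)/3 = 6/3.

Final answer: C_{2} = 2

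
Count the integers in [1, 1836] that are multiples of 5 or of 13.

Multiples of 5: 367. Multiples of 13: 141. Of both (lcm=65): 28.
By inclusion-exclusion: 367 + 141 - 28.

Final answer: 480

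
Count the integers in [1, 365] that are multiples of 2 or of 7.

Multiples of 2: 182. Multiples of 7: 52. Of both (lcm=14): 26.
By inclusion-exclusion: 182 + 52 - 26.

Final answer: 208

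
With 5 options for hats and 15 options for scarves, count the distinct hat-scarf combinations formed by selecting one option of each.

By the multiplication principle: 5 x 15.

Final answer: 75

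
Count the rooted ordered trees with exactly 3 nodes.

This is counted by the nth Catalan number C_n. Here n = 3 - 1 = 2.
Using C_0 = 1 and C_(k+1) = C_k x 2(2k+1)/(k+2), build up term by term: C_1=1, C_2=2.

Final answer: C_{2} = 2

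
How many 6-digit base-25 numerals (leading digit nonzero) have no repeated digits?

First digit: 24 (nonzero). Second: 24 (not first). Third: 23, etc.
Total: 24 x 24 x 23 x 22 x 21 x 20.

Final answer: 122411520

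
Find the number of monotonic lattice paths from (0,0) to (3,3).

Each path has 3 right steps and 3 up steps in some order (6 steps total).
Choose which 3 of the 6 steps are up: C(6,3).

Final answer: C(6,3) = 20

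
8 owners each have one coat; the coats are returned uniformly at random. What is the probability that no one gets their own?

D(n) = (n-1)(D(n-1) + D(n-2)), D(0)=1, D(1)=0.
Building up: D(2)=1, D(3)=2, D(4)=9, D(5)=44, D(6)=265, D(7)=1854, D(8)=14833.
Total arrangements: 8! = 40320.
Probability = D(8)/8! = 2119/5760.

Final answer: D(8)/8! = 14833/40320 = 0.367882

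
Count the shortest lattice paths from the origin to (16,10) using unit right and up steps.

Each path has 16 right steps and 10 up steps in some order (26 steps total).
Choose which 10 of the 26 steps are up: C(26,10).

Final answer: C(26,10) = 5311735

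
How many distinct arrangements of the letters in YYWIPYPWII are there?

Letters (I:3, P:2, W:2, Y:3). Total letters: 10.
Permutations = 10!/(3! x 3! x 2! x 2!).

Final answer: 25200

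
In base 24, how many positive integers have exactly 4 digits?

In base 24, the leading digit has 23 choices (1..23); each of the remaining 3 digits has 24 choices.
Total: 23 x 24^3.

Final answer: 317952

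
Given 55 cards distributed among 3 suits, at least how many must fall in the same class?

By pigeonhole with 55 objects and 3 categories: ceiling(55/3).

Final answer: 19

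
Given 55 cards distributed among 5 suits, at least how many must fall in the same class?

By pigeonhole with 55 objects and 5 categories: ceiling(55/5).

Final answer: 11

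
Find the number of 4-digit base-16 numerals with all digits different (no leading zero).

First digit: 15 (nonzero). Second: 15 (not first). Third: 14, etc.
Total: 15 x 15 x 14 x 13.

Final answer: 40950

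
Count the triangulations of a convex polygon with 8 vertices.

This is counted by the nth Catalan number C_n. Here n = 8 - 2 = 6.
C_n = C(2n,n)/(n+1), so C_{6} = C(12,6)/7 = 924/7.

Final answer: C_{6} = 132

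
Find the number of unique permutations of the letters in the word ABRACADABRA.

Letters (A:5, B:2, C:1, D:1, R:2). Total letters: 11.
Permutations = 11!/(5! x 2! x 2!).

Final answer: 83160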